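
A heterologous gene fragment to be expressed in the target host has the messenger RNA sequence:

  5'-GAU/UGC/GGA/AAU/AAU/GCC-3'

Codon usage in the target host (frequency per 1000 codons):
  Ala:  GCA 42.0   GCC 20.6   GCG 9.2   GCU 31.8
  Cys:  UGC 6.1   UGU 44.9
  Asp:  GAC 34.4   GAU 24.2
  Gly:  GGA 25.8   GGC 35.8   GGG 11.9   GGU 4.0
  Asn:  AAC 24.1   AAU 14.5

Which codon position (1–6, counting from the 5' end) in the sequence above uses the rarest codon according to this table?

Codon 1 GAU (Asp): 24.2 per 1000.
Codon 2 UGC (Cys): 6.1 per 1000.
Codon 3 GGA (Gly): 25.8 per 1000.
Codon 4 AAU (Asn): 14.5 per 1000.
Codon 5 AAU (Asn): 14.5 per 1000.
Codon 6 GCC (Ala): 20.6 per 1000.
Lowest frequency is 6.1 at codon 2.

2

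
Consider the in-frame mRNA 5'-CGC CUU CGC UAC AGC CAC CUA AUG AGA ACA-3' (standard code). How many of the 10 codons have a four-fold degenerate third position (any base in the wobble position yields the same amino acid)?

Codon 1 CGC (Arg): third position 4-fold.
Codon 2 CUU (Leu): third position 4-fold.
Codon 3 CGC (Arg): third position 4-fold.
Codon 4 UAC (Tyr): third position 2-fold.
Codon 5 AGC (Ser): third position 2-fold.
Codon 6 CAC (His): third position 2-fold.
Codon 7 CUA (Leu): third position 4-fold.
Codon 8 AUG (Met): third position 1-fold.
Codon 9 AGA (Arg): third position 2-fold.
Codon 10 ACA (Thr): third position 4-fold.
Four-fold degenerate third positions: 5.

5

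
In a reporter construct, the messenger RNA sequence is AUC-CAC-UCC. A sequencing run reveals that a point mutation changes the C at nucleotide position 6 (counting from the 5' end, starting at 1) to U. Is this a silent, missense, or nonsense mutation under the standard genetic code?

Position 6 falls in codon 2: CAC → His.
After the substitution the codon is CAU → His.
Both encode His, so the change is synonymous.

silent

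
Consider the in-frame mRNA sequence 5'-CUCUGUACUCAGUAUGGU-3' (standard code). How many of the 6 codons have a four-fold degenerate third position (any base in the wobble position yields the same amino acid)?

Codon 1 CUC (Leu): third position 4-fold.
Codon 2 UGU (Cys): third position 2-fold.
Codon 3 ACU (Thr): third position 4-fold.
Codon 4 CAG (Gln): third position 2-fold.
Codon 5 UAU (Tyr): third position 2-fold.
Codon 6 GGU (Gly): third position 4-fold.
Four-fold degenerate third positions: 3.

3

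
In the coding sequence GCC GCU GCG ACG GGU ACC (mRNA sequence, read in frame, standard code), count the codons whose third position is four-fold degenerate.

Codon 1 GCC (Ala): third position 4-fold.
Codon 2 GCU (Ala): third position 4-fold.
Codon 3 GCG (Ala): third position 4-fold.
Codon 4 ACG (Thr): third position 4-fold.
Codon 5 GGU (Gly): third position 4-fold.
Codon 6 ACC (Thr): third position 4-fold.
Four-fold degenerate third positions: 6.

6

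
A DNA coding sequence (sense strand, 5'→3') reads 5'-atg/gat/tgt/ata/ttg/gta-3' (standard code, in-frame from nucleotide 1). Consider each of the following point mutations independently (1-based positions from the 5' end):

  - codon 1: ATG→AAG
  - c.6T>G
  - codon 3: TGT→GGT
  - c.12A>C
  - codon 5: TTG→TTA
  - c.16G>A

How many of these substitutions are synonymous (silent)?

2

Codon 1: ATG (Met) → AAG (Lys) — missense.
Codon 2: GAT (Asp) → GAG (Glu) — missense.
Codon 3: TGT (Cys) → GGT (Gly) — missense.
Codon 4: ATA (Ile) → ATC (Ile) — synonymous.
Codon 5: TTG (Leu) → TTA (Leu) — synonymous.
Codon 6: GTA (Val) → ATA (Ile) — missense.
Synonymous: 2 of 6.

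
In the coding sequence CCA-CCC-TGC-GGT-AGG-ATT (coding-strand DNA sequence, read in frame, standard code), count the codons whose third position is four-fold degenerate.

Codon 1 CCA (Pro): third position 4-fold.
Codon 2 CCC (Pro): third position 4-fold.
Codon 3 TGC (Cys): third position 2-fold.
Codon 4 GGT (Gly): third position 4-fold.
Codon 5 AGG (Arg): third position 2-fold.
Codon 6 ATT (Ile): third position 3-fold.
Four-fold degenerate third positions: 3.

3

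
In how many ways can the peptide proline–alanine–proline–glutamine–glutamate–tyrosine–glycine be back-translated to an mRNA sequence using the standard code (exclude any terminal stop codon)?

Pro: 4 codons.
Ala: 4 codons.
Pro: 4 codons.
Gln: 2 codons.
Glu: 2 codons.
Tyr: 2 codons.
Gly: 4 codons.
4 × 4 × 4 × 2 × 2 × 2 × 4 = 2048.

2048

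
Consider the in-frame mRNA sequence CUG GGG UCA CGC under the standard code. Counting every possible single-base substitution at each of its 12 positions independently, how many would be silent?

13

Codon 1 (CUG, Leu): 4 synonymous substitutions.
Codon 2 (GGG, Gly): 3 synonymous substitutions.
Codon 3 (UCA, Ser): 3 synonymous substitutions.
Codon 4 (CGC, Arg): 3 synonymous substitutions.
Total: 4 + 3 + 3 + 3 = 13.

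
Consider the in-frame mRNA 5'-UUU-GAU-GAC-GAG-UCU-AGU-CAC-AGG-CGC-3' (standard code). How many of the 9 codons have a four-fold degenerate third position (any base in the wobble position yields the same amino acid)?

Codon 1 UUU (Phe): third position 2-fold.
Codon 2 GAU (Asp): third position 2-fold.
Codon 3 GAC (Asp): third position 2-fold.
Codon 4 GAG (Glu): third position 2-fold.
Codon 5 UCU (Ser): third position 4-fold.
Codon 6 AGU (Ser): third position 2-fold.
Codon 7 CAC (His): third position 2-fold.
Codon 8 AGG (Arg): third position 2-fold.
Codon 9 CGC (Arg): third position 4-fold.
Four-fold degenerate third positions: 2.

2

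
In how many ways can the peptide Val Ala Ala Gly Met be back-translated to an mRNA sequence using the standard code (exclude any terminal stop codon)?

256

Val: 4 codons.
Ala: 4 codons.
Ala: 4 codons.
Gly: 4 codons.
Met: 1 codon.
4 × 4 × 4 × 4 × 1 = 256.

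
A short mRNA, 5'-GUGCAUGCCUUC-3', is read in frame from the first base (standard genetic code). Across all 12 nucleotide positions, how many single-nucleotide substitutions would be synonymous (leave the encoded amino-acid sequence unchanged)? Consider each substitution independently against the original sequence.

8

Codon 1 (GUG, Val): 3 synonymous substitutions.
Codon 2 (CAU, His): 1 synonymous substitution.
Codon 3 (GCC, Ala): 3 synonymous substitutions.
Codon 4 (UUC, Phe): 1 synonymous substitution.
Total: 3 + 1 + 3 + 1 = 8.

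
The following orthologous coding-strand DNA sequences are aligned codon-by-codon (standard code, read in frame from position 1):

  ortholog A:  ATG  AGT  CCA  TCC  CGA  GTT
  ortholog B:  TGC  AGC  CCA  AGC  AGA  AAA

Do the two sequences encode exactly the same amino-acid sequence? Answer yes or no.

no

Codon 1: ATG Met / TGC Cys — nonsynonymous.
Codon 2: AGT Ser / AGC Ser — synonymous.
Codon 3: CCA Pro / CCA Pro — identical.
Codon 4: TCC Ser / AGC Ser — synonymous.
Codon 5: CGA Arg / AGA Arg — synonymous.
Codon 6: GTT Val / AAA Lys — nonsynonymous.
Nonsynonymous differences: 2 → different protein.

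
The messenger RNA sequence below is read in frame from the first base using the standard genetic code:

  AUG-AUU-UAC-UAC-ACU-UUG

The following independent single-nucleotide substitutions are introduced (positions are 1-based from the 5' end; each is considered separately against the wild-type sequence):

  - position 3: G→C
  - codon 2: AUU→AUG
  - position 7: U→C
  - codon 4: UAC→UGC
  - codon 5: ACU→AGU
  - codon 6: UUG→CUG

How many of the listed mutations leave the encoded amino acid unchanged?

1

Codon 1: AUG (Met) → AUC (Ile) — missense.
Codon 2: AUU (Ile) → AUG (Met) — missense.
Codon 3: UAC (Tyr) → CAC (His) — missense.
Codon 4: UAC (Tyr) → UGC (Cys) — missense.
Codon 5: ACU (Thr) → AGU (Ser) — missense.
Codon 6: UUG (Leu) → CUG (Leu) — synonymous.
Synonymous: 1 of 6.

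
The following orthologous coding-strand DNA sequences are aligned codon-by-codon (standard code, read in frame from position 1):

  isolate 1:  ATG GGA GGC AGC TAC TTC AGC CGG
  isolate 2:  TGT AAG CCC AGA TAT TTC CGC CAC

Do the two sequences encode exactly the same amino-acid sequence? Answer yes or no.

no

Codon 1: ATG Met / TGT Cys — nonsynonymous.
Codon 2: GGA Gly / AAG Lys — nonsynonymous.
Codon 3: GGC Gly / CCC Pro — nonsynonymous.
Codon 4: AGC Ser / AGA Arg — nonsynonymous.
Codon 5: TAC Tyr / TAT Tyr — synonymous.
Codon 6: TTC Phe / TTC Phe — identical.
Codon 7: AGC Ser / CGC Arg — nonsynonymous.
Codon 8: CGG Arg / CAC His — nonsynonymous.
Nonsynonymous differences: 6 → different protein.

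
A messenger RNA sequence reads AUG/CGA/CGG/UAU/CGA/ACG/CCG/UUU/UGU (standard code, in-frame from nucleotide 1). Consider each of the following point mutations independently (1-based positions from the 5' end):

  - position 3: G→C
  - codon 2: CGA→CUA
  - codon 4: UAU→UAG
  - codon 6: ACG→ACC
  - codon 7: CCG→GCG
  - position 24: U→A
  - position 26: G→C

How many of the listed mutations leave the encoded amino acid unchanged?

1

Codon 1: AUG (Met) → AUC (Ile) — missense.
Codon 2: CGA (Arg) → CUA (Leu) — missense.
Codon 4: UAU (Tyr) → UAG (Stop) — nonsense.
Codon 6: ACG (Thr) → ACC (Thr) — synonymous.
Codon 7: CCG (Pro) → GCG (Ala) — missense.
Codon 8: UUU (Phe) → UUA (Leu) — missense.
Codon 9: UGU (Cys) → UCU (Ser) — missense.
Synonymous: 1 of 7.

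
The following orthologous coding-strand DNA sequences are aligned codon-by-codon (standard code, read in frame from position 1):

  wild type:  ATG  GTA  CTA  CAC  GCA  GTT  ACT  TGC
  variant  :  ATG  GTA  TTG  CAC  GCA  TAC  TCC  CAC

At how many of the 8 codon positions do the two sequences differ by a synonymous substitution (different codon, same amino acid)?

1

Codon 1: ATG Met / ATG Met — identical.
Codon 2: GTA Val / GTA Val — identical.
Codon 3: CTA Leu / TTG Leu — synonymous.
Codon 4: CAC His / CAC His — identical.
Codon 5: GCA Ala / GCA Ala — identical.
Codon 6: GTT Val / TAC Tyr — nonsynonymous.
Codon 7: ACT Thr / TCC Ser — nonsynonymous.
Codon 8: TGC Cys / CAC His — nonsynonymous.
Synonymous differences: 1.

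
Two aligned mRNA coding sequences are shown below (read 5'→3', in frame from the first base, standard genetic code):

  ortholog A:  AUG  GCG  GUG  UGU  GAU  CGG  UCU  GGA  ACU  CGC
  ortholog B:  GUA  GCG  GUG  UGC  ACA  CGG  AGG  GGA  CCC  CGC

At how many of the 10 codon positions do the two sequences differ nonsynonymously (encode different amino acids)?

Codon 1: AUG Met / GUA Val — nonsynonymous.
Codon 2: GCG Ala / GCG Ala — identical.
Codon 3: GUG Val / GUG Val — identical.
Codon 4: UGU Cys / UGC Cys — synonymous.
Codon 5: GAU Asp / ACA Thr — nonsynonymous.
Codon 6: CGG Arg / CGG Arg — identical.
Codon 7: UCU Ser / AGG Arg — nonsynonymous.
Codon 8: GGA Gly / GGA Gly — identical.
Codon 9: ACU Thr / CCC Pro — nonsynonymous.
Codon 10: CGC Arg / CGC Arg — identical.
Nonsynonymous differences: 4.

4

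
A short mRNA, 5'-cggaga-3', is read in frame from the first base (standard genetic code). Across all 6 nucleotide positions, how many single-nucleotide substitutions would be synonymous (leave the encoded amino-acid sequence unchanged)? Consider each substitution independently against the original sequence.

Codon 1 (CGG, Arg): 4 synonymous substitutions.
Codon 2 (AGA, Arg): 2 synonymous substitutions.
Total: 4 + 2 = 6.

6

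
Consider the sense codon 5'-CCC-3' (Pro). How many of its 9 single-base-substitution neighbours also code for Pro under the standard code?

Position 1: none → 0 synonymous.
Position 2: none → 0 synonymous.
Position 3: CCU, CCA, CCG → 3 synonymous.
Total: 0 + 0 + 3 = 3.

3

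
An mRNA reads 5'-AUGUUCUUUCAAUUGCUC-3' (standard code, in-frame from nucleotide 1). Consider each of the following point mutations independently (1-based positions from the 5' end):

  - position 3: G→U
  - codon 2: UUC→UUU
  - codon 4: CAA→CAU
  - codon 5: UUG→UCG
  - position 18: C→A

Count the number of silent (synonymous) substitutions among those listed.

2

Codon 1: AUG (Met) → AUU (Ile) — missense.
Codon 2: UUC (Phe) → UUU (Phe) — synonymous.
Codon 4: CAA (Gln) → CAU (His) — missense.
Codon 5: UUG (Leu) → UCG (Ser) — missense.
Codon 6: CUC (Leu) → CUA (Leu) — synonymous.
Synonymous: 2 of 5.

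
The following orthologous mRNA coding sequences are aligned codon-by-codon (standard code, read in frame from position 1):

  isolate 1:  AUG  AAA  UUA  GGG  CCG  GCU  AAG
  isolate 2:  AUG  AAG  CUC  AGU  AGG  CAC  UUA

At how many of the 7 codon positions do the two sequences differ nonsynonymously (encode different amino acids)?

Codon 1: AUG Met / AUG Met — identical.
Codon 2: AAA Lys / AAG Lys — synonymous.
Codon 3: UUA Leu / CUC Leu — synonymous.
Codon 4: GGG Gly / AGU Ser — nonsynonymous.
Codon 5: CCG Pro / AGG Arg — nonsynonymous.
Codon 6: GCU Ala / CAC His — nonsynonymous.
Codon 7: AAG Lys / UUA Leu — nonsynonymous.
Nonsynonymous differences: 4.

4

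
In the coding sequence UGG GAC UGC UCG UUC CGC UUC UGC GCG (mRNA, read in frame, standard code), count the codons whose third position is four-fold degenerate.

3

Codon 1 UGG (Trp): third position 1-fold.
Codon 2 GAC (Asp): third position 2-fold.
Codon 3 UGC (Cys): third position 2-fold.
Codon 4 UCG (Ser): third position 4-fold.
Codon 5 UUC (Phe): third position 2-fold.
Codon 6 CGC (Arg): third position 4-fold.
Codon 7 UUC (Phe): third position 2-fold.
Codon 8 UGC (Cys): third position 2-fold.
Codon 9 GCG (Ala): third position 4-fold.
Four-fold degenerate third positions: 3.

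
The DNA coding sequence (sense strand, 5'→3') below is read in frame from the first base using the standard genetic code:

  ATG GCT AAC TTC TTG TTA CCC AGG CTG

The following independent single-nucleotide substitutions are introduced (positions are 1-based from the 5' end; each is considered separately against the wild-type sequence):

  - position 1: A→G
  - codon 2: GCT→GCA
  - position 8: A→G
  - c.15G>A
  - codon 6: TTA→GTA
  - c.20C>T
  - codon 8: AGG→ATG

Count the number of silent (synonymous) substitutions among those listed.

2

Codon 1: ATG (Met) → GTG (Val) — missense.
Codon 2: GCT (Ala) → GCA (Ala) — synonymous.
Codon 3: AAC (Asn) → AGC (Ser) — missense.
Codon 5: TTG (Leu) → TTA (Leu) — synonymous.
Codon 6: TTA (Leu) → GTA (Val) — missense.
Codon 7: CCC (Pro) → CTC (Leu) — missense.
Codon 8: AGG (Arg) → ATG (Met) — missense.
Synonymous: 2 of 7.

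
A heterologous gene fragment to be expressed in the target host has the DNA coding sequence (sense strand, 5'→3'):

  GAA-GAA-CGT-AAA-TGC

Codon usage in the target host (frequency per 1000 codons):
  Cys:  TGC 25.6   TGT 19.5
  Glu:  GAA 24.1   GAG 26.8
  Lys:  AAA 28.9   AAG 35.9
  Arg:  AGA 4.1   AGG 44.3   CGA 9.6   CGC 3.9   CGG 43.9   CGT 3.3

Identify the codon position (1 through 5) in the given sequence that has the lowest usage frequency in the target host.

3

Codon 1 GAA (Glu): 24.1 per 1000.
Codon 2 GAA (Glu): 24.1 per 1000.
Codon 3 CGT (Arg): 3.3 per 1000.
Codon 4 AAA (Lys): 28.9 per 1000.
Codon 5 TGC (Cys): 25.6 per 1000.
Lowest frequency is 3.3 at codon 3.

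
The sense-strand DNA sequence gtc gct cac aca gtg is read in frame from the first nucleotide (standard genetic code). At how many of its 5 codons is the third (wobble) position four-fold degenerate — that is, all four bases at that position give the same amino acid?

Codon 1 GTC (Val): third position 4-fold.
Codon 2 GCT (Ala): third position 4-fold.
Codon 3 CAC (His): third position 2-fold.
Codon 4 ACA (Thr): third position 4-fold.
Codon 5 GTG (Val): third position 4-fold.
Four-fold degenerate third positions: 4.

4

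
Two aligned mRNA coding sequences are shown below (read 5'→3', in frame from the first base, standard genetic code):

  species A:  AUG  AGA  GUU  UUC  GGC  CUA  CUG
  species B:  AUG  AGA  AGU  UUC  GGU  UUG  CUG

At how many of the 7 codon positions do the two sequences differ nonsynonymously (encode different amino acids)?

1

Codon 1: AUG Met / AUG Met — identical.
Codon 2: AGA Arg / AGA Arg — identical.
Codon 3: GUU Val / AGU Ser — nonsynonymous.
Codon 4: UUC Phe / UUC Phe — identical.
Codon 5: GGC Gly / GGU Gly — synonymous.
Codon 6: CUA Leu / UUG Leu — synonymous.
Codon 7: CUG Leu / CUG Leu — identical.
Nonsynonymous differences: 1.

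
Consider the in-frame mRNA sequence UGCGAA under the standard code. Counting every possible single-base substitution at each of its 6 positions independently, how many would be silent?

2

Codon 1 (UGC, Cys): 1 synonymous substitution.
Codon 2 (GAA, Glu): 1 synonymous substitution.
Total: 1 + 1 = 2.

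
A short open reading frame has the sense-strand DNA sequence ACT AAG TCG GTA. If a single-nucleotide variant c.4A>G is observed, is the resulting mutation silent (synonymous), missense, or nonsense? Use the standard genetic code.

Position 4 falls in codon 2: AAG → Lys.
After the substitution the codon is GAG → Glu.
Lys ≠ Glu, so this is a missense mutation.

missense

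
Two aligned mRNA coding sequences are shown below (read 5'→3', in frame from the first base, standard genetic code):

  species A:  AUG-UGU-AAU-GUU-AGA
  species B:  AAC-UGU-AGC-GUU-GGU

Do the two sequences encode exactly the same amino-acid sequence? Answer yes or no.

no

Codon 1: AUG Met / AAC Asn — nonsynonymous.
Codon 2: UGU Cys / UGU Cys — identical.
Codon 3: AAU Asn / AGC Ser — nonsynonymous.
Codon 4: GUU Val / GUU Val — identical.
Codon 5: AGA Arg / GGU Gly — nonsynonymous.
Nonsynonymous differences: 3 → different protein.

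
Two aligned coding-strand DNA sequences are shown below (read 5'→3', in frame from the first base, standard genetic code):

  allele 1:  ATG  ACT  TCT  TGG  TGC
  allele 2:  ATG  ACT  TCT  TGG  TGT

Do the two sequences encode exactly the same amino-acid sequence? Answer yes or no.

Codon 1: ATG Met / ATG Met — identical.
Codon 2: ACT Thr / ACT Thr — identical.
Codon 3: TCT Ser / TCT Ser — identical.
Codon 4: TGG Trp / TGG Trp — identical.
Codon 5: TGC Cys / TGT Cys — synonymous.
Nonsynonymous differences: 0 → same protein.

yes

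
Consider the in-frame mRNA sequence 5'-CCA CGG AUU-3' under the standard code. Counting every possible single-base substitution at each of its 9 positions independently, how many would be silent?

Codon 1 (CCA, Pro): 3 synonymous substitutions.
Codon 2 (CGG, Arg): 4 synonymous substitutions.
Codon 3 (AUU, Ile): 2 synonymous substitutions.
Total: 3 + 4 + 2 = 9.

9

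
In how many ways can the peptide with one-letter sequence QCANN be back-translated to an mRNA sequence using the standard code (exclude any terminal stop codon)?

Gln: 2 codons.
Cys: 2 codons.
Ala: 4 codons.
Asn: 2 codons.
Asn: 2 codons.
2 × 2 × 4 × 2 × 2 = 64.

64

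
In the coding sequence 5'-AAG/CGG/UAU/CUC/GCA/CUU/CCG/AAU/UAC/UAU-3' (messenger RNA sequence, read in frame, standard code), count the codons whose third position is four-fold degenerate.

Codon 1 AAG (Lys): third position 2-fold.
Codon 2 CGG (Arg): third position 4-fold.
Codon 3 UAU (Tyr): third position 2-fold.
Codon 4 CUC (Leu): third position 4-fold.
Codon 5 GCA (Ala): third position 4-fold.
Codon 6 CUU (Leu): third position 4-fold.
Codon 7 CCG (Pro): third position 4-fold.
Codon 8 AAU (Asn): third position 2-fold.
Codon 9 UAC (Tyr): third position 2-fold.
Codon 10 UAU (Tyr): third position 2-fold.
Four-fold degenerate third positions: 5.

5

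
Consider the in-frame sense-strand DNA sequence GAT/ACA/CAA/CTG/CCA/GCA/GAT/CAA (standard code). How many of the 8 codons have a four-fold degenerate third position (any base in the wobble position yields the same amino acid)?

Codon 1 GAT (Asp): third position 2-fold.
Codon 2 ACA (Thr): third position 4-fold.
Codon 3 CAA (Gln): third position 2-fold.
Codon 4 CTG (Leu): third position 4-fold.
Codon 5 CCA (Pro): third position 4-fold.
Codon 6 GCA (Ala): third position 4-fold.
Codon 7 GAT (Asp): third position 2-fold.
Codon 8 CAA (Gln): third position 2-fold.
Four-fold degenerate third positions: 4.

4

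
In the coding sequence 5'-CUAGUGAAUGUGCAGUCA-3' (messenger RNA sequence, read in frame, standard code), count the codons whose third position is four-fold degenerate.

Codon 1 CUA (Leu): third position 4-fold.
Codon 2 GUG (Val): third position 4-fold.
Codon 3 AAU (Asn): third position 2-fold.
Codon 4 GUG (Val): third position 4-fold.
Codon 5 CAG (Gln): third position 2-fold.
Codon 6 UCA (Ser): third position 4-fold.
Four-fold degenerate third positions: 4.

4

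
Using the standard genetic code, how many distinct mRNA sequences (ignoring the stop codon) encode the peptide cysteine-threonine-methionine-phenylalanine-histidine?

Cys: 2 codons.
Thr: 4 codons.
Met: 1 codon.
Phe: 2 codons.
His: 2 codons.
2 × 4 × 1 × 2 × 2 = 32.

32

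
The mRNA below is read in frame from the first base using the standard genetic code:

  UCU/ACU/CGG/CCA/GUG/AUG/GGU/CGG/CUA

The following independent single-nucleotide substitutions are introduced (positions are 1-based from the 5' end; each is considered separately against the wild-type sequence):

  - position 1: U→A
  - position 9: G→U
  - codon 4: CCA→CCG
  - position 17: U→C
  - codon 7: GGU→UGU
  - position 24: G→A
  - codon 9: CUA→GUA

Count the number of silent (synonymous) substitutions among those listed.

Codon 1: UCU (Ser) → ACU (Thr) — missense.
Codon 3: CGG (Arg) → CGU (Arg) — synonymous.
Codon 4: CCA (Pro) → CCG (Pro) — synonymous.
Codon 6: AUG (Met) → ACG (Thr) — missense.
Codon 7: GGU (Gly) → UGU (Cys) — missense.
Codon 8: CGG (Arg) → CGA (Arg) — synonymous.
Codon 9: CUA (Leu) → GUA (Val) — missense.
Synonymous: 3 of 7.

3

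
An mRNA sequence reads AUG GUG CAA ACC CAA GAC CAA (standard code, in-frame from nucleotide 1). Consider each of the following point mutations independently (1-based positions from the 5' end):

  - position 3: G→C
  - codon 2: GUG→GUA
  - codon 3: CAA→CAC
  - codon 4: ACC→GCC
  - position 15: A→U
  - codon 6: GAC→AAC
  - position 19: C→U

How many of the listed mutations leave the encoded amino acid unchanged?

Codon 1: AUG (Met) → AUC (Ile) — missense.
Codon 2: GUG (Val) → GUA (Val) — synonymous.
Codon 3: CAA (Gln) → CAC (His) — missense.
Codon 4: ACC (Thr) → GCC (Ala) — missense.
Codon 5: CAA (Gln) → CAU (His) — missense.
Codon 6: GAC (Asp) → AAC (Asn) — missense.
Codon 7: CAA (Gln) → UAA (Stop) — nonsense.
Synonymous: 1 of 7.

1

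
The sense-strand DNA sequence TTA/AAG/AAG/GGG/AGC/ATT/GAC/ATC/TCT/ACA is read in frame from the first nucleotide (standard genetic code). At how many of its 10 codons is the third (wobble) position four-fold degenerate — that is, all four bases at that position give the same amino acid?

3

Codon 1 TTA (Leu): third position 2-fold.
Codon 2 AAG (Lys): third position 2-fold.
Codon 3 AAG (Lys): third position 2-fold.
Codon 4 GGG (Gly): third position 4-fold.
Codon 5 AGC (Ser): third position 2-fold.
Codon 6 ATT (Ile): third position 3-fold.
Codon 7 GAC (Asp): third position 2-fold.
Codon 8 ATC (Ile): third position 3-fold.
Codon 9 TCT (Ser): third position 4-fold.
Codon 10 ACA (Thr): third position 4-fold.
Four-fold degenerate third positions: 3.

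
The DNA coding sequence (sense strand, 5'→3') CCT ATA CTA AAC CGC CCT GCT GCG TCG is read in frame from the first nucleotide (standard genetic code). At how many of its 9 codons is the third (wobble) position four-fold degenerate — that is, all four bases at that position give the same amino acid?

Codon 1 CCT (Pro): third position 4-fold.
Codon 2 ATA (Ile): third position 3-fold.
Codon 3 CTA (Leu): third position 4-fold.
Codon 4 AAC (Asn): third position 2-fold.
Codon 5 CGC (Arg): third position 4-fold.
Codon 6 CCT (Pro): third position 4-fold.
Codon 7 GCT (Ala): third position 4-fold.
Codon 8 GCG (Ala): third position 4-fold.
Codon 9 TCG (Ser): third position 4-fold.
Four-fold degenerate third positions: 7.

7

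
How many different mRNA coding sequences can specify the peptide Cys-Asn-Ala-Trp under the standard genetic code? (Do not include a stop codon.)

16

Cys: 2 codons.
Asn: 2 codons.
Ala: 4 codons.
Trp: 1 codon.
2 × 2 × 4 × 1 = 16.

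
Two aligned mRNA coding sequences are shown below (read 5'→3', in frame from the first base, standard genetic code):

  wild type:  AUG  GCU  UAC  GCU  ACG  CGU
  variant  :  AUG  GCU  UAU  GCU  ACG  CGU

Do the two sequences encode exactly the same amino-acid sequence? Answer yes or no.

yes

Codon 1: AUG Met / AUG Met — identical.
Codon 2: GCU Ala / GCU Ala — identical.
Codon 3: UAC Tyr / UAU Tyr — synonymous.
Codon 4: GCU Ala / GCU Ala — identical.
Codon 5: ACG Thr / ACG Thr — identical.
Codon 6: CGU Arg / CGU Arg — identical.
Nonsynonymous differences: 0 → same protein.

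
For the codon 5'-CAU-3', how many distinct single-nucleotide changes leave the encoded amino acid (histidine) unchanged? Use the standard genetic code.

1

Position 1: none → 0 synonymous.
Position 2: none → 0 synonymous.
Position 3: CAC → 1 synonymous.
Total: 0 + 0 + 1 = 1.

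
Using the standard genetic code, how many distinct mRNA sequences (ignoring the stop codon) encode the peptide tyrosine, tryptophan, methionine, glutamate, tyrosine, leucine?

48

Tyr: 2 codons.
Trp: 1 codon.
Met: 1 codon.
Glu: 2 codons.
Tyr: 2 codons.
Leu: 6 codons.
2 × 1 × 1 × 2 × 2 × 6 = 48.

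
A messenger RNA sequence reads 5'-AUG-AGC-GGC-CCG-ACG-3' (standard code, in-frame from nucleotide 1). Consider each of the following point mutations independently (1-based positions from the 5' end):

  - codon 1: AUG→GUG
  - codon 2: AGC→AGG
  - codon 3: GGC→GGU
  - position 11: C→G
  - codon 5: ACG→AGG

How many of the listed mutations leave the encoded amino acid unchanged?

Codon 1: AUG (Met) → GUG (Val) — missense.
Codon 2: AGC (Ser) → AGG (Arg) — missense.
Codon 3: GGC (Gly) → GGU (Gly) — synonymous.
Codon 4: CCG (Pro) → CGG (Arg) — missense.
Codon 5: ACG (Thr) → AGG (Arg) — missense.
Synonymous: 1 of 5.

1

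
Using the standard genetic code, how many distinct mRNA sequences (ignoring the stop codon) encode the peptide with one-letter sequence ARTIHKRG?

Ala: 4 codons.
Arg: 6 codons.
Thr: 4 codons.
Ile: 3 codons.
His: 2 codons.
Lys: 2 codons.
Arg: 6 codons.
Gly: 4 codons.
4 × 6 × 4 × 3 × 2 × 2 × 6 × 4 = 27648.

27648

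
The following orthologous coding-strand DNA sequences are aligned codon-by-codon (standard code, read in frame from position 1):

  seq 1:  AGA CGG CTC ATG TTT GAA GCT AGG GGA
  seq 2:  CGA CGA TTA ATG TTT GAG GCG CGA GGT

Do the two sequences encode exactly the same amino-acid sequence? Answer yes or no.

Codon 1: AGA Arg / CGA Arg — synonymous.
Codon 2: CGG Arg / CGA Arg — synonymous.
Codon 3: CTC Leu / TTA Leu — synonymous.
Codon 4: ATG Met / ATG Met — identical.
Codon 5: TTT Phe / TTT Phe — identical.
Codon 6: GAA Glu / GAG Glu — synonymous.
Codon 7: GCT Ala / GCG Ala — synonymous.
Codon 8: AGG Arg / CGA Arg — synonymous.
Codon 9: GGA Gly / GGT Gly — synonymous.
Nonsynonymous differences: 0 → same protein.

yes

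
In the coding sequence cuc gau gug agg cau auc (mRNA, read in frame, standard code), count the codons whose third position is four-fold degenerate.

2

Codon 1 CUC (Leu): third position 4-fold.
Codon 2 GAU (Asp): third position 2-fold.
Codon 3 GUG (Val): third position 4-fold.
Codon 4 AGG (Arg): third position 2-fold.
Codon 5 CAU (His): third position 2-fold.
Codon 6 AUC (Ile): third position 3-fold.
Four-fold degenerate third positions: 2.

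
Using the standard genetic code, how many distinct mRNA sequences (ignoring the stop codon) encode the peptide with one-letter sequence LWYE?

24

Leu: 6 codons.
Trp: 1 codon.
Tyr: 2 codons.
Glu: 2 codons.
6 × 1 × 2 × 2 = 24.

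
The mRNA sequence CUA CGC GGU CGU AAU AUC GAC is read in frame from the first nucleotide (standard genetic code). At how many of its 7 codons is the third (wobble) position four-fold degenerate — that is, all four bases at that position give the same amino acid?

4

Codon 1 CUA (Leu): third position 4-fold.
Codon 2 CGC (Arg): third position 4-fold.
Codon 3 GGU (Gly): third position 4-fold.
Codon 4 CGU (Arg): third position 4-fold.
Codon 5 AAU (Asn): third position 2-fold.
Codon 6 AUC (Ile): third position 3-fold.
Codon 7 GAC (Asp): third position 2-fold.
Four-fold degenerate third positions: 4.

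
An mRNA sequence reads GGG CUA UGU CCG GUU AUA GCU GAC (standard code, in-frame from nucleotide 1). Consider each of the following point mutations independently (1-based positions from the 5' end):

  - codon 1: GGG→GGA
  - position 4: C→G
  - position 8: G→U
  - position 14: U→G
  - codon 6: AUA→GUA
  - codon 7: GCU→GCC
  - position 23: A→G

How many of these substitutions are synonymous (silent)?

2

Codon 1: GGG (Gly) → GGA (Gly) — synonymous.
Codon 2: CUA (Leu) → GUA (Val) — missense.
Codon 3: UGU (Cys) → UUU (Phe) — missense.
Codon 5: GUU (Val) → GGU (Gly) — missense.
Codon 6: AUA (Ile) → GUA (Val) — missense.
Codon 7: GCU (Ala) → GCC (Ala) — synonymous.
Codon 8: GAC (Asp) → GGC (Gly) — missense.
Synonymous: 2 of 7.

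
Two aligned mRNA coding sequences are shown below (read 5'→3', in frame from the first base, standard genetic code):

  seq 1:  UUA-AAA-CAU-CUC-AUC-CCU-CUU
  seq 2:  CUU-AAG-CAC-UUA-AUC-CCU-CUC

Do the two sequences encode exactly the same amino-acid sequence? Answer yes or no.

yes

Codon 1: UUA Leu / CUU Leu — synonymous.
Codon 2: AAA Lys / AAG Lys — synonymous.
Codon 3: CAU His / CAC His — synonymous.
Codon 4: CUC Leu / UUA Leu — synonymous.
Codon 5: AUC Ile / AUC Ile — identical.
Codon 6: CCU Pro / CCU Pro — identical.
Codon 7: CUU Leu / CUC Leu — synonymous.
Nonsynonymous differences: 0 → same protein.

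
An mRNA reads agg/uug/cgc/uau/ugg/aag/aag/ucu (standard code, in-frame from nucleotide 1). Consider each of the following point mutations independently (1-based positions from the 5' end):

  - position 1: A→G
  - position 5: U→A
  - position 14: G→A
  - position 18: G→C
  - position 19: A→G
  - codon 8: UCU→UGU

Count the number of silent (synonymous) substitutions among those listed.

Codon 1: AGG (Arg) → GGG (Gly) — missense.
Codon 2: UUG (Leu) → UAG (Stop) — nonsense.
Codon 5: UGG (Trp) → UAG (Stop) — nonsense.
Codon 6: AAG (Lys) → AAC (Asn) — missense.
Codon 7: AAG (Lys) → GAG (Glu) — missense.
Codon 8: UCU (Ser) → UGU (Cys) — missense.
Synonymous: 0 of 6.

0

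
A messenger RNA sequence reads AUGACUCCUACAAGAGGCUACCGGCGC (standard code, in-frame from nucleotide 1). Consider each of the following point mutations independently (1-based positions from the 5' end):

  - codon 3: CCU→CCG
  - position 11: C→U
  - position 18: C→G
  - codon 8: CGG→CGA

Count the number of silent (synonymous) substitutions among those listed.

Codon 3: CCU (Pro) → CCG (Pro) — synonymous.
Codon 4: ACA (Thr) → AUA (Ile) — missense.
Codon 6: GGC (Gly) → GGG (Gly) — synonymous.
Codon 8: CGG (Arg) → CGA (Arg) — synonymous.
Synonymous: 3 of 4.

3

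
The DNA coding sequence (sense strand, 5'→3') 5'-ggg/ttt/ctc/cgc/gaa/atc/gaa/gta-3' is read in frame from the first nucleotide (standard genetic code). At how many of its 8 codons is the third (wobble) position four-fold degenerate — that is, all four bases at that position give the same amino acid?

Codon 1 GGG (Gly): third position 4-fold.
Codon 2 TTT (Phe): third position 2-fold.
Codon 3 CTC (Leu): third position 4-fold.
Codon 4 CGC (Arg): third position 4-fold.
Codon 5 GAA (Glu): third position 2-fold.
Codon 6 ATC (Ile): third position 3-fold.
Codon 7 GAA (Glu): third position 2-fold.
Codon 8 GTA (Val): third position 4-fold.
Four-fold degenerate third positions: 4.

4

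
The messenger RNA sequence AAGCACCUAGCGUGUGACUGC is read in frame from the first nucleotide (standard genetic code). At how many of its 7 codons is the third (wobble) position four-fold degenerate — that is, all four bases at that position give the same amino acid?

Codon 1 AAG (Lys): third position 2-fold.
Codon 2 CAC (His): third position 2-fold.
Codon 3 CUA (Leu): third position 4-fold.
Codon 4 GCG (Ala): third position 4-fold.
Codon 5 UGU (Cys): third position 2-fold.
Codon 6 GAC (Asp): third position 2-fold.
Codon 7 UGC (Cys): third position 2-fold.
Four-fold degenerate third positions: 2.

2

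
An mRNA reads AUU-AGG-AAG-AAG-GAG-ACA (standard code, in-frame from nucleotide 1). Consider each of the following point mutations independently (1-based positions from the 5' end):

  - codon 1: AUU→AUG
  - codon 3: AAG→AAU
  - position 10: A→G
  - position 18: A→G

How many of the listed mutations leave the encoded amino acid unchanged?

Codon 1: AUU (Ile) → AUG (Met) — missense.
Codon 3: AAG (Lys) → AAU (Asn) — missense.
Codon 4: AAG (Lys) → GAG (Glu) — missense.
Codon 6: ACA (Thr) → ACG (Thr) — synonymous.
Synonymous: 1 of 4.

1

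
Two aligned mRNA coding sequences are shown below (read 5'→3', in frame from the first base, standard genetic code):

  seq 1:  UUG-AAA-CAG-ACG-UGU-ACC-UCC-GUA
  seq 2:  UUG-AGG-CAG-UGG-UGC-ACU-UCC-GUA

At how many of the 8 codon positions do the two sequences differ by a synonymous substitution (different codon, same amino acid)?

Codon 1: UUG Leu / UUG Leu — identical.
Codon 2: AAA Lys / AGG Arg — nonsynonymous.
Codon 3: CAG Gln / CAG Gln — identical.
Codon 4: ACG Thr / UGG Trp — nonsynonymous.
Codon 5: UGU Cys / UGC Cys — synonymous.
Codon 6: ACC Thr / ACU Thr — synonymous.
Codon 7: UCC Ser / UCC Ser — identical.
Codon 8: GUA Val / GUA Val — identical.
Synonymous differences: 2.

2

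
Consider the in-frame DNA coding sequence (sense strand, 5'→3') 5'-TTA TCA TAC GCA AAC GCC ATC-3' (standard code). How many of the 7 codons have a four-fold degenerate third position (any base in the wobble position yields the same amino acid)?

3

Codon 1 TTA (Leu): third position 2-fold.
Codon 2 TCA (Ser): third position 4-fold.
Codon 3 TAC (Tyr): third position 2-fold.
Codon 4 GCA (Ala): third position 4-fold.
Codon 5 AAC (Asn): third position 2-fold.
Codon 6 GCC (Ala): third position 4-fold.
Codon 7 ATC (Ile): third position 3-fold.
Four-fold degenerate third positions: 3.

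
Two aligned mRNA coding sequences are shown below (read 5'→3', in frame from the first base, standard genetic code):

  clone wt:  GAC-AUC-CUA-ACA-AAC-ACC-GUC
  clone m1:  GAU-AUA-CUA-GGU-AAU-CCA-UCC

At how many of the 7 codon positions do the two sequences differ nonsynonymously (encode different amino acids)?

Codon 1: GAC Asp / GAU Asp — synonymous.
Codon 2: AUC Ile / AUA Ile — synonymous.
Codon 3: CUA Leu / CUA Leu — identical.
Codon 4: ACA Thr / GGU Gly — nonsynonymous.
Codon 5: AAC Asn / AAU Asn — synonymous.
Codon 6: ACC Thr / CCA Pro — nonsynonymous.
Codon 7: GUC Val / UCC Ser — nonsynonymous.
Nonsynonymous differences: 3.

3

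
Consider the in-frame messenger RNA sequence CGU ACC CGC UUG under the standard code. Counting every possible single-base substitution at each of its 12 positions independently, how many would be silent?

Codon 1 (CGU, Arg): 3 synonymous substitutions.
Codon 2 (ACC, Thr): 3 synonymous substitutions.
Codon 3 (CGC, Arg): 3 synonymous substitutions.
Codon 4 (UUG, Leu): 2 synonymous substitutions.
Total: 3 + 3 + 3 + 2 = 11.

11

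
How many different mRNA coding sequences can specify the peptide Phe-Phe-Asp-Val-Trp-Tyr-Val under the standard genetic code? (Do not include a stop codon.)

Phe: 2 codons.
Phe: 2 codons.
Asp: 2 codons.
Val: 4 codons.
Trp: 1 codon.
Tyr: 2 codons.
Val: 4 codons.
2 × 2 × 2 × 4 × 1 × 2 × 4 = 256.

256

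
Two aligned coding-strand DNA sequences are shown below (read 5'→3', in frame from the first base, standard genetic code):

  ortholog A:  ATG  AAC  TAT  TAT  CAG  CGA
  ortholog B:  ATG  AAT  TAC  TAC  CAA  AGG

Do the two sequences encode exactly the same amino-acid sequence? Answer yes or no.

Codon 1: ATG Met / ATG Met — identical.
Codon 2: AAC Asn / AAT Asn — synonymous.
Codon 3: TAT Tyr / TAC Tyr — synonymous.
Codon 4: TAT Tyr / TAC Tyr — synonymous.
Codon 5: CAG Gln / CAA Gln — synonymous.
Codon 6: CGA Arg / AGG Arg — synonymous.
Nonsynonymous differences: 0 → same protein.

yes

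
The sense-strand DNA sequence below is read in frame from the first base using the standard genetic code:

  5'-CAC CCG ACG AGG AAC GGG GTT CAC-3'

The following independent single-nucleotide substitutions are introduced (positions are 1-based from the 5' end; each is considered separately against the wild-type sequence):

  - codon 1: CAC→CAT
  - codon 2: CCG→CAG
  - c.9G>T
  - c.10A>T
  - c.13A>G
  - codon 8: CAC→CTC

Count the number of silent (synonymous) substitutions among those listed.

2

Codon 1: CAC (His) → CAT (His) — synonymous.
Codon 2: CCG (Pro) → CAG (Gln) — missense.
Codon 3: ACG (Thr) → ACT (Thr) — synonymous.
Codon 4: AGG (Arg) → TGG (Trp) — missense.
Codon 5: AAC (Asn) → GAC (Asp) — missense.
Codon 8: CAC (His) → CTC (Leu) — missense.
Synonymous: 2 of 6.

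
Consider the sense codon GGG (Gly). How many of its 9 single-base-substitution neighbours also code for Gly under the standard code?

Position 1: none → 0 synonymous.
Position 2: none → 0 synonymous.
Position 3: GGU, GGC, GGA → 3 synonymous.
Total: 0 + 0 + 3 = 3.

3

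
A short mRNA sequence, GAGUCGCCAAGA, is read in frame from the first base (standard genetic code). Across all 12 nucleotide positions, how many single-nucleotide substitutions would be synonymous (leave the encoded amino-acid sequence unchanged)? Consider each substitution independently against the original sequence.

9

Codon 1 (GAG, Glu): 1 synonymous substitution.
Codon 2 (UCG, Ser): 3 synonymous substitutions.
Codon 3 (CCA, Pro): 3 synonymous substitutions.
Codon 4 (AGA, Arg): 2 synonymous substitutions.
Total: 1 + 3 + 3 + 2 = 9.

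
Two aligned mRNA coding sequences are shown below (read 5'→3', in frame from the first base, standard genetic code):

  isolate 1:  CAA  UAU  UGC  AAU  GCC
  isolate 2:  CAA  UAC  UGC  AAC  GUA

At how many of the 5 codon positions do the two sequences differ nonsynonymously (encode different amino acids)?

Codon 1: CAA Gln / CAA Gln — identical.
Codon 2: UAU Tyr / UAC Tyr — synonymous.
Codon 3: UGC Cys / UGC Cys — identical.
Codon 4: AAU Asn / AAC Asn — synonymous.
Codon 5: GCC Ala / GUA Val — nonsynonymous.
Nonsynonymous differences: 1.

1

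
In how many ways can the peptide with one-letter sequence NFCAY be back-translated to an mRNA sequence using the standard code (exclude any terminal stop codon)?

64

Asn: 2 codons.
Phe: 2 codons.
Cys: 2 codons.
Ala: 4 codons.
Tyr: 2 codons.
2 × 2 × 2 × 4 × 2 = 64.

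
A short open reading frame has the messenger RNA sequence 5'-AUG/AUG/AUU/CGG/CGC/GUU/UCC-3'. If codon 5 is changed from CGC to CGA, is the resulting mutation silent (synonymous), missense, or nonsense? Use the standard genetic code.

silent

Position 15 falls in codon 5: CGC → Arg.
After the substitution the codon is CGA → Arg.
Both encode Arg, so the change is synonymous.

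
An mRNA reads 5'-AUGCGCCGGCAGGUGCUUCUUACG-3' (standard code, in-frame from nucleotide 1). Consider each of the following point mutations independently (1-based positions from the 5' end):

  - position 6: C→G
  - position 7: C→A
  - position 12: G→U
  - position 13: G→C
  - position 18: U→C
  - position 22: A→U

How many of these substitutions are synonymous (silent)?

3

Codon 2: CGC (Arg) → CGG (Arg) — synonymous.
Codon 3: CGG (Arg) → AGG (Arg) — synonymous.
Codon 4: CAG (Gln) → CAU (His) — missense.
Codon 5: GUG (Val) → CUG (Leu) — missense.
Codon 6: CUU (Leu) → CUC (Leu) — synonymous.
Codon 8: ACG (Thr) → UCG (Ser) — missense.
Synonymous: 3 of 6.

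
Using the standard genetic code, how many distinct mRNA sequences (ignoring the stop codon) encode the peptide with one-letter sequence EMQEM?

Glu: 2 codons.
Met: 1 codon.
Gln: 2 codons.
Glu: 2 codons.
Met: 1 codon.
2 × 1 × 2 × 2 × 1 = 8.

8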